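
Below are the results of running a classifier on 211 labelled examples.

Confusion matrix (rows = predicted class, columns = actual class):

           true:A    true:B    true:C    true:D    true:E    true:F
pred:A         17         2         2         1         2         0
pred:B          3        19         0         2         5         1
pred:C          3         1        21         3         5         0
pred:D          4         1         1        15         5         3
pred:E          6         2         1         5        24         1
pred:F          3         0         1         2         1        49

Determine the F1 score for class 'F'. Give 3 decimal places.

0.891

F1 score = 2·TP/(2·TP+FP+FN).
F: TP=49, FP=3+0+1+2+1=7, FN=0+1+0+3+1=5 → 98/110 = 0.8909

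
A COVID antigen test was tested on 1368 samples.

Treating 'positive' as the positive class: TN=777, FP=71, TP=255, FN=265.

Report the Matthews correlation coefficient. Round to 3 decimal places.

0.463

MCC = (TP·TN − FP·FN) / √((TP+FP)(TP+FN)(TN+FP)(TN+FN))
Numerator = 255·777 − 71·265 = 179320
Denominator = √(326·520·848·1042) = √149790584320 = 387027.8857
MCC = 179320 / 387027.8857 = 0.463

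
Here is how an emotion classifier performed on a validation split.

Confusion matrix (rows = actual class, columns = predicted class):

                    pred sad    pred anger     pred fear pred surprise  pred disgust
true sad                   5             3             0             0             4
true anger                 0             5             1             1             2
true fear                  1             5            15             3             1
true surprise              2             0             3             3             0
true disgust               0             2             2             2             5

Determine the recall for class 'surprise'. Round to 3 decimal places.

Take TP from the diagonal, FP from the rest of the 'surprise' prediction marginal, FN from the rest of the 'surprise' actual marginal.
recall = TP/(TP+FN).
surprise: TP=3, FN=2+0+3+0=5 → 3/8 = 0.3750

0.375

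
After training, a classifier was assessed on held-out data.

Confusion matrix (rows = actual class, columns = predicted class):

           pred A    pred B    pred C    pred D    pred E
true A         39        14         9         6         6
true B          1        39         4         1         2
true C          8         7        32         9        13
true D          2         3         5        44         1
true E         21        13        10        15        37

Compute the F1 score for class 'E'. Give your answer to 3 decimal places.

0.477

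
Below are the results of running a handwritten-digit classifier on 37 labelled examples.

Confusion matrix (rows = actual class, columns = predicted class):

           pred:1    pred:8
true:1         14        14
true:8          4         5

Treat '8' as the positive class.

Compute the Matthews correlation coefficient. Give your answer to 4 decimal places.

0.0477

MCC = (TP·TN − FP·FN) / √((TP+FP)(TP+FN)(TN+FP)(TN+FN))
Numerator = 5·14 − 14·4 = 14
Denominator = √(19·9·28·18) = √86184 = 293.5711
MCC = 14 / 293.5711 = 0.0477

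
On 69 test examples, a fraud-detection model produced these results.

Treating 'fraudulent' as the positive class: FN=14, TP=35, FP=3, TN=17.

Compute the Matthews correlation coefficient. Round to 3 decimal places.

0.515

MCC = (TP·TN − FP·FN) / √((TP+FP)(TP+FN)(TN+FP)(TN+FN))
Numerator = 35·17 − 3·14 = 553
Denominator = √(38·49·20·31) = √1154440 = 1074.4487
MCC = 553 / 1074.4487 = 0.515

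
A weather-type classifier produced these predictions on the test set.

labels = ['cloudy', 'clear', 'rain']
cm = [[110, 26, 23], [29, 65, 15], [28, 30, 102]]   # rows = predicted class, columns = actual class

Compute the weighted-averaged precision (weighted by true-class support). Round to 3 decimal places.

0.647

Per-class precision (TP/(TP+FP)):
  cloudy: TP=110, FP=26+23=49 → 110/159 = 0.6918
  clear: TP=65, FP=29+15=44 → 65/109 = 0.5963
  rain: TP=102, FP=28+30=58 → 102/160 = 0.6375
Weighted-precision = Σ (supportᵢ/N)·precisionᵢ with N=428: (167/428)·0.6918 + (121/428)·0.5963 + (140/428)·0.6375 = 0.647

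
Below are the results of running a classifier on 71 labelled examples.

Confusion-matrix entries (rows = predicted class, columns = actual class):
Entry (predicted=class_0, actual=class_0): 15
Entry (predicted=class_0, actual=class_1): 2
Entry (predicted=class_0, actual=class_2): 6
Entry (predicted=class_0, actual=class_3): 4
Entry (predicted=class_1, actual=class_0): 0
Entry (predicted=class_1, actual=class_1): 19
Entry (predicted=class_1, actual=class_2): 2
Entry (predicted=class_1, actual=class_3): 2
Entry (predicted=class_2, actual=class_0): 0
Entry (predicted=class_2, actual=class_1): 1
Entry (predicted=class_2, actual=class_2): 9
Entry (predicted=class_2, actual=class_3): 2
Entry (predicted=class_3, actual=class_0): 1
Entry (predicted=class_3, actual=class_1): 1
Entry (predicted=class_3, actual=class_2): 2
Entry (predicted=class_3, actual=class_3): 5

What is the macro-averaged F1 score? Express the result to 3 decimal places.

0.640

Per-class F1 score (2·TP/(2·TP+FP+FN)):
  class_0: TP=15, FP=2+6+4=12, FN=0+0+1=1 → 30/43 = 0.6977
  class_1: TP=19, FP=0+2+2=4, FN=2+1+1=4 → 38/46 = 0.8261
  class_2: TP=9, FP=0+1+2=3, FN=6+2+2=10 → 18/31 = 0.5806
  class_3: TP=5, FP=1+1+2=4, FN=4+2+2=8 → 10/22 = 0.4545
Macro-F1 score = mean = (0.6977 + 0.8261 + 0.5806 + 0.4545) / 4 = 0.640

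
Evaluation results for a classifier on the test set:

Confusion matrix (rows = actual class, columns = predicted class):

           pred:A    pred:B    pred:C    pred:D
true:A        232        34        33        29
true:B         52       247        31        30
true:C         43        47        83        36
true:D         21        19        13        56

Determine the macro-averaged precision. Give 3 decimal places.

Per-class precision (TP/(TP+FP)):
  A: TP=232, FP=52+43+21=116 → 232/348 = 0.6667
  B: TP=247, FP=34+47+19=100 → 247/347 = 0.7118
  C: TP=83, FP=33+31+13=77 → 83/160 = 0.5188
  D: TP=56, FP=29+30+36=95 → 56/151 = 0.3709
Macro-precision = mean = (0.6667 + 0.7118 + 0.5188 + 0.3709) / 4 = 0.567

0.567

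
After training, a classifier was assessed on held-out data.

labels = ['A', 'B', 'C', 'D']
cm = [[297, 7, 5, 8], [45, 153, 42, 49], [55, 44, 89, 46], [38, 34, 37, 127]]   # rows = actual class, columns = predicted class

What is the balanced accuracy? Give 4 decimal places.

Balanced accuracy = mean of per-class recall.
  A: recall = 297/317 = 0.93691
  B: recall = 153/289 = 0.52941
  C: recall = 89/234 = 0.38034
  D: recall = 127/236 = 0.53814
Mean = (0.93691 + 0.52941 + 0.38034 + 0.53814) / 4 = 0.5962

0.5962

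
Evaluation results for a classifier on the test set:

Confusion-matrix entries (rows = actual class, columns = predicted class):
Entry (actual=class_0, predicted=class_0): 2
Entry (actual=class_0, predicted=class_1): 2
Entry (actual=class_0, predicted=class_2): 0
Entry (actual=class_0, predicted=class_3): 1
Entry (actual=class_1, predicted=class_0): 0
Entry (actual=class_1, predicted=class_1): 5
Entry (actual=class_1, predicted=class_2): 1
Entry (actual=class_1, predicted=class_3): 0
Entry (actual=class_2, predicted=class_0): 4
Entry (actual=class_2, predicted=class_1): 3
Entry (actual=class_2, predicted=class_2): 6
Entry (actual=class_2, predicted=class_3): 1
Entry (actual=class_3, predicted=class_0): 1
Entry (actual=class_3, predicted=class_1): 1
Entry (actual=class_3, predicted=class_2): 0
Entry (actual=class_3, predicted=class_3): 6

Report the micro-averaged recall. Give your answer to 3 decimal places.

Micro-averaging pools counts across classes: ΣTP=19, ΣFP=14, ΣFN=14.
Micro-recall = TP/(TP+FN) on pooled counts = 0.576 (equals overall accuracy in single-label multiclass).

0.576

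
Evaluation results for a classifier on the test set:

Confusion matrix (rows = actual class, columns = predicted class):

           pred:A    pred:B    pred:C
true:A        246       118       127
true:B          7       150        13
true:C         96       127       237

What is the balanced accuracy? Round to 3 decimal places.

Balanced accuracy = mean of per-class recall.
  A: recall = 246/491 = 0.5010
  B: recall = 150/170 = 0.8824
  C: recall = 237/460 = 0.5152
Mean = (0.5010 + 0.8824 + 0.5152) / 3 = 0.633

0.633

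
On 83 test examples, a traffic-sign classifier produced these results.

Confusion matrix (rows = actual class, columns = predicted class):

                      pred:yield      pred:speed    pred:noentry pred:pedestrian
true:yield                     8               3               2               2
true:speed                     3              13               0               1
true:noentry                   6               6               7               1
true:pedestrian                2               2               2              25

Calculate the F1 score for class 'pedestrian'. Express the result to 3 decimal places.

0.833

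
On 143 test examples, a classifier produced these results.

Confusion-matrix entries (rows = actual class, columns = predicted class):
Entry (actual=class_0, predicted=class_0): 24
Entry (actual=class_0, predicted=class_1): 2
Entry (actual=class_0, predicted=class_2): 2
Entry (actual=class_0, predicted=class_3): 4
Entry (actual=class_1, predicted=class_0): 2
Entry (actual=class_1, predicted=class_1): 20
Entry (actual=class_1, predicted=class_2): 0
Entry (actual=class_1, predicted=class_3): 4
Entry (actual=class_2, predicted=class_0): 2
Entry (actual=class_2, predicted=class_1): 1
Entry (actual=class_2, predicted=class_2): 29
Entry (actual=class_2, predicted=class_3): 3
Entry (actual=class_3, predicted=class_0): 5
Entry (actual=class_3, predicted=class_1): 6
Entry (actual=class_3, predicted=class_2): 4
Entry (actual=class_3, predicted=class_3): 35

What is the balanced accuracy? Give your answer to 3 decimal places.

Balanced accuracy = mean of per-class recall.
  class_0: recall = 24/32 = 0.7500
  class_1: recall = 20/26 = 0.7692
  class_2: recall = 29/35 = 0.8286
  class_3: recall = 35/50 = 0.7000
Mean = (0.7500 + 0.7692 + 0.8286 + 0.7000) / 4 = 0.762

0.762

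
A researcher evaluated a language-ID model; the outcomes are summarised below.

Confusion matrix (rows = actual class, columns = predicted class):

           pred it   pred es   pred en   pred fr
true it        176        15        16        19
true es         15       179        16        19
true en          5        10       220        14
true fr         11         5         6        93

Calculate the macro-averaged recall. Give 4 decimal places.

Per-class recall (TP/(TP+FN)):
  it: TP=176, FN=15+16+19=50 → 176/226 = 0.77876
  es: TP=179, FN=15+16+19=50 → 179/229 = 0.78166
  en: TP=220, FN=5+10+14=29 → 220/249 = 0.88353
  fr: TP=93, FN=11+5+6=22 → 93/115 = 0.80870
Macro-recall = mean = (0.77876 + 0.78166 + 0.88353 + 0.80870) / 4 = 0.8132

0.8132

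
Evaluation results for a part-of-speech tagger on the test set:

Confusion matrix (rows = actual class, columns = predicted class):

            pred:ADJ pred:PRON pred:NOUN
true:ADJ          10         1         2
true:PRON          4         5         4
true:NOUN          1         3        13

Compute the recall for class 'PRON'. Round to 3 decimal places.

One-vs-rest for 'PRON': TP = diagonal; FP = other classes predicted 'PRON'; FN = 'PRON' predicted as other.
recall = TP/(TP+FN).
PRON: TP=5, FN=4+4=8 → 5/13 = 0.3846

0.385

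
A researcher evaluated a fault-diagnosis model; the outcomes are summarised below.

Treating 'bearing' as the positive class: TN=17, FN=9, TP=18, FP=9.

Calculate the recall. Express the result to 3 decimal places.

0.667

Recall = TP/(TP+FN) = 18/(18+9) = 18/27 = 0.667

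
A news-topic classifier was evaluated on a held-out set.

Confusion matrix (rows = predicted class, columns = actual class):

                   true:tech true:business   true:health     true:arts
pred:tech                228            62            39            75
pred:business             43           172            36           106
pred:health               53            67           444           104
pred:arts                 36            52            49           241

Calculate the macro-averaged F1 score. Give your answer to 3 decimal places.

0.583

Per-class F1 score (2·TP/(2·TP+FP+FN)):
  tech: TP=228, FP=62+39+75=176, FN=43+53+36=132 → 456/764 = 0.5969
  business: TP=172, FP=43+36+106=185, FN=62+67+52=181 → 344/710 = 0.4845
  health: TP=444, FP=53+67+104=224, FN=39+36+49=124 → 888/1236 = 0.7184
  arts: TP=241, FP=36+52+49=137, FN=75+106+104=285 → 482/904 = 0.5332
Macro-F1 score = mean = (0.5969 + 0.4845 + 0.7184 + 0.5332) / 4 = 0.583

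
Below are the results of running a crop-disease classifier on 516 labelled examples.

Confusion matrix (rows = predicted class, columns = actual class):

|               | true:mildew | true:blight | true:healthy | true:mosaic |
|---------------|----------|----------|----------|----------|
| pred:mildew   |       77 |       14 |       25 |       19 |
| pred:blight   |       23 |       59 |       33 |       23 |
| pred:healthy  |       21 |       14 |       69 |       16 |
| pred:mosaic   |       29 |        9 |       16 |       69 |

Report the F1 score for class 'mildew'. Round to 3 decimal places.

0.540

Treat 'mildew' as positive and all other classes as negative.
F1 score = 2·TP/(2·TP+FP+FN).
mildew: TP=77, FP=14+25+19=58, FN=23+21+29=73 → 154/285 = 0.5404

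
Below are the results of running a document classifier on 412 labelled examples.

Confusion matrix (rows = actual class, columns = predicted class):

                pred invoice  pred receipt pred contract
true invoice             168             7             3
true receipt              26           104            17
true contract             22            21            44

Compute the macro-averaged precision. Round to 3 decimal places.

0.751

Per-class precision (TP/(TP+FP)):
  invoice: TP=168, FP=26+22=48 → 168/216 = 0.7778
  receipt: TP=104, FP=7+21=28 → 104/132 = 0.7879
  contract: TP=44, FP=3+17=20 → 44/64 = 0.6875
Macro-precision = mean = (0.7778 + 0.7879 + 0.6875) / 3 = 0.751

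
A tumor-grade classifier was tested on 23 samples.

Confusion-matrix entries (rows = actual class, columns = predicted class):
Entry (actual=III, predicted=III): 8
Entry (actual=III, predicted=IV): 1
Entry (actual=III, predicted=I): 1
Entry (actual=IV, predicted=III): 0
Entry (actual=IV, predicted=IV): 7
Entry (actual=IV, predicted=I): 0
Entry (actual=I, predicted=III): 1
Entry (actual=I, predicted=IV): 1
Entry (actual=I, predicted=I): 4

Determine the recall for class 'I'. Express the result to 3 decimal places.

0.667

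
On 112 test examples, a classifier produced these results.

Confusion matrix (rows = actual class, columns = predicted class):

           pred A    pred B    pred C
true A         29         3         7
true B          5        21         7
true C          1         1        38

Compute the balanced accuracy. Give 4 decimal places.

0.7767

Balanced accuracy = mean of per-class recall.
  A: recall = 29/39 = 0.74359
  B: recall = 21/33 = 0.63636
  C: recall = 38/40 = 0.95000
Mean = (0.74359 + 0.63636 + 0.95000) / 3 = 0.7767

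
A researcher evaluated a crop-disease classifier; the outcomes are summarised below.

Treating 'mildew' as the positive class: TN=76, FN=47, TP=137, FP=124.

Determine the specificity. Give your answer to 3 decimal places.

0.380

Specificity = TN/(TN+FP) = 76/(76+124) = 0.380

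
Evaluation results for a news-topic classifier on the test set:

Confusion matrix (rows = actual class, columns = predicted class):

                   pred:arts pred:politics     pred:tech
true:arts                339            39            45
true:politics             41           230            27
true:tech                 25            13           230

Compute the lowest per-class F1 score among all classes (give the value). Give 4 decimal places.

0.7931

Per-class F1 score (2·TP/(2·TP+FP+FN)):
  arts: TP=339, FP=41+25=66, FN=39+45=84 → 678/828 = 0.81884
  politics: TP=230, FP=39+13=52, FN=41+27=68 → 460/580 = 0.79310
  tech: TP=230, FP=45+27=72, FN=25+13=38 → 460/570 = 0.80702
Lowest is class 'politics' with F1 score = 0.7931.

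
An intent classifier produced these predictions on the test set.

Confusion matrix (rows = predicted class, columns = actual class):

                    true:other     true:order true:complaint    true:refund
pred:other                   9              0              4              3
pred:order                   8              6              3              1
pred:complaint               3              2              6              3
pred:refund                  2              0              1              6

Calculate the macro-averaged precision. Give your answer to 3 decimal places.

0.498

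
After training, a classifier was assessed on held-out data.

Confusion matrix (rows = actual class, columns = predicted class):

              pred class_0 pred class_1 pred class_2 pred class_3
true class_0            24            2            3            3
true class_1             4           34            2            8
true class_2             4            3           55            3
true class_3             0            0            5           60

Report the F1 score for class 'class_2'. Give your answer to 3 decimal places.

0.846

One-vs-rest for 'class_2': TP = diagonal; FP = other classes predicted 'class_2'; FN = 'class_2' predicted as other.
F1 score = 2·TP/(2·TP+FP+FN).
class_2: TP=55, FP=3+2+5=10, FN=4+3+3=10 → 110/130 = 0.8462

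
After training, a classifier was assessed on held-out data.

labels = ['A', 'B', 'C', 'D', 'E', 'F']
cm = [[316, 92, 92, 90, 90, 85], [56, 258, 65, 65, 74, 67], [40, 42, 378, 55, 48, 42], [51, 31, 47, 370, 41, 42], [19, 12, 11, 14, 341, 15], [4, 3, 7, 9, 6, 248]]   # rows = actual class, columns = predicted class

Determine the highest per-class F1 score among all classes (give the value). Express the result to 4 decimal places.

0.6739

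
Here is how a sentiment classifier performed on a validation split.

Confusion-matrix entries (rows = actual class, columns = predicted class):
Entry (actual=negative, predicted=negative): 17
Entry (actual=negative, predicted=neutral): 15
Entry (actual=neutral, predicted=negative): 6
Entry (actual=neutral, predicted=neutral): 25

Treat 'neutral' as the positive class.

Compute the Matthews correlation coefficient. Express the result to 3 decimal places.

MCC = (TP·TN − FP·FN) / √((TP+FP)(TP+FN)(TN+FP)(TN+FN))
Numerator = 25·17 − 15·6 = 335
Denominator = √(40·31·32·23) = √912640 = 955.3219
MCC = 335 / 955.3219 = 0.351

0.351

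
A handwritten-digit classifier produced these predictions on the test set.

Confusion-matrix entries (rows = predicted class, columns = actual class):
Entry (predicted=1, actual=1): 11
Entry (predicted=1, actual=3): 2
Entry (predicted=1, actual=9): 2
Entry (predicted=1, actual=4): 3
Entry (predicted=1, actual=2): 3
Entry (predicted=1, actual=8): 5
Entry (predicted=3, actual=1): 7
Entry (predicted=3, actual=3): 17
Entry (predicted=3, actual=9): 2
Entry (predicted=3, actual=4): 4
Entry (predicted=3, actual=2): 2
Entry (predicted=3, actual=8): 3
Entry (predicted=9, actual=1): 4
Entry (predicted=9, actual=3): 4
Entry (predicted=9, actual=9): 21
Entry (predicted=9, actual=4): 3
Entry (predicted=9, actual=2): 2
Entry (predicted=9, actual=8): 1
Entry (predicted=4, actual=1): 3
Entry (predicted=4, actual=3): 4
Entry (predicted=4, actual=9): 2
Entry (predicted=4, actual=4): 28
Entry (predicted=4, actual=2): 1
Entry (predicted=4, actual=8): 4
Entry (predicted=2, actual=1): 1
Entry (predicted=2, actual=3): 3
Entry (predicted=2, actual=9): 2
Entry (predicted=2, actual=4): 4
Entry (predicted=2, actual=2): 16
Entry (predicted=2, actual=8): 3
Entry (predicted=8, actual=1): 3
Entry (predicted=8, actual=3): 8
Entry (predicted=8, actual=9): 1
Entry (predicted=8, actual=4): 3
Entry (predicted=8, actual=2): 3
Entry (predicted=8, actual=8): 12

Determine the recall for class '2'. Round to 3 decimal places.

0.593

One-vs-rest for '2': TP = diagonal; FP = other classes predicted '2'; FN = '2' predicted as other.
recall = TP/(TP+FN).
2: TP=16, FN=3+2+2+1+3=11 → 16/27 = 0.5926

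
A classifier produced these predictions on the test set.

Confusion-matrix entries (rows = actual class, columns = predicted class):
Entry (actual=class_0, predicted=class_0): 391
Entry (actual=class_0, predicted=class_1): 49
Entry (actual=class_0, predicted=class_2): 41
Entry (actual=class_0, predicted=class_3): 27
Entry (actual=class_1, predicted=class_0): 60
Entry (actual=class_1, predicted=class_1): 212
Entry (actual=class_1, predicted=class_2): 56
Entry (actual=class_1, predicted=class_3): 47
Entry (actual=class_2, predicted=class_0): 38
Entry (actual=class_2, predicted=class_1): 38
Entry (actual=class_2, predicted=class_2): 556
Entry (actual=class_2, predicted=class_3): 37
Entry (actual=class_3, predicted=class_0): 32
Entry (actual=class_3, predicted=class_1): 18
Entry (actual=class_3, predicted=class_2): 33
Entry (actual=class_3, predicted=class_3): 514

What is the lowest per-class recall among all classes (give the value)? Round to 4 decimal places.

0.5653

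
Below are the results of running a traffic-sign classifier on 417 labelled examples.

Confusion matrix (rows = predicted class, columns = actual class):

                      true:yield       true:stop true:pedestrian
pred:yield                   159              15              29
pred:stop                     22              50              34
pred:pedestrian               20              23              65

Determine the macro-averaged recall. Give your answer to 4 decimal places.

Per-class recall (TP/(TP+FN)):
  yield: TP=159, FN=22+20=42 → 159/201 = 0.79104
  stop: TP=50, FN=15+23=38 → 50/88 = 0.56818
  pedestrian: TP=65, FN=29+34=63 → 65/128 = 0.50781
Macro-recall = mean = (0.79104 + 0.56818 + 0.50781) / 3 = 0.6223

0.6223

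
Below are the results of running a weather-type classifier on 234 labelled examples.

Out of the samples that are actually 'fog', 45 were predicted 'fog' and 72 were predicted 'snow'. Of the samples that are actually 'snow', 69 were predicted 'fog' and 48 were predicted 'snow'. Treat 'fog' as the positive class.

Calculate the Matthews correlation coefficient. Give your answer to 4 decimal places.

MCC = (TP·TN − FP·FN) / √((TP+FP)(TP+FN)(TN+FP)(TN+FN))
Numerator = 45·48 − 69·72 = -2808
Denominator = √(114·117·117·120) = √187265520 = 13684.4993
MCC = -2808 / 13684.4993 = -0.2052

-0.2052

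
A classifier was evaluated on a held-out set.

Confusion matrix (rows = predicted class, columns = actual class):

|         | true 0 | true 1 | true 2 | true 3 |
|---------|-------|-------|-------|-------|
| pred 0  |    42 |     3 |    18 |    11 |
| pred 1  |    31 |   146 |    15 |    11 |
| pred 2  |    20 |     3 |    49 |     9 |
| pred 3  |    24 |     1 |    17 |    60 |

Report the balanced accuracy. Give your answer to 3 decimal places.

Balanced accuracy = mean of per-class recall.
  0: recall = 42/117 = 0.3590
  1: recall = 146/153 = 0.9542
  2: recall = 49/99 = 0.4949
  3: recall = 60/91 = 0.6593
Mean = (0.3590 + 0.9542 + 0.4949 + 0.6593) / 4 = 0.617

0.617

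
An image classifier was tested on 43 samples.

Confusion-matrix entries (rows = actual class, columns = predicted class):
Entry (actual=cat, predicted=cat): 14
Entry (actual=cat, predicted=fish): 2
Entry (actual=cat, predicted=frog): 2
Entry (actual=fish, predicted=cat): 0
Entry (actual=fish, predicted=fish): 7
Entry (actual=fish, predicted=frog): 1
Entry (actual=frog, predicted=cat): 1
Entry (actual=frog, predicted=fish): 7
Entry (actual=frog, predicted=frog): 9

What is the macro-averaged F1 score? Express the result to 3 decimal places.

Per-class F1 score (2·TP/(2·TP+FP+FN)):
  cat: TP=14, FP=0+1=1, FN=2+2=4 → 28/33 = 0.8485
  fish: TP=7, FP=2+7=9, FN=0+1=1 → 14/24 = 0.5833
  frog: TP=9, FP=2+1=3, FN=1+7=8 → 18/29 = 0.6207
Macro-F1 score = mean = (0.8485 + 0.5833 + 0.6207) / 3 = 0.684

0.684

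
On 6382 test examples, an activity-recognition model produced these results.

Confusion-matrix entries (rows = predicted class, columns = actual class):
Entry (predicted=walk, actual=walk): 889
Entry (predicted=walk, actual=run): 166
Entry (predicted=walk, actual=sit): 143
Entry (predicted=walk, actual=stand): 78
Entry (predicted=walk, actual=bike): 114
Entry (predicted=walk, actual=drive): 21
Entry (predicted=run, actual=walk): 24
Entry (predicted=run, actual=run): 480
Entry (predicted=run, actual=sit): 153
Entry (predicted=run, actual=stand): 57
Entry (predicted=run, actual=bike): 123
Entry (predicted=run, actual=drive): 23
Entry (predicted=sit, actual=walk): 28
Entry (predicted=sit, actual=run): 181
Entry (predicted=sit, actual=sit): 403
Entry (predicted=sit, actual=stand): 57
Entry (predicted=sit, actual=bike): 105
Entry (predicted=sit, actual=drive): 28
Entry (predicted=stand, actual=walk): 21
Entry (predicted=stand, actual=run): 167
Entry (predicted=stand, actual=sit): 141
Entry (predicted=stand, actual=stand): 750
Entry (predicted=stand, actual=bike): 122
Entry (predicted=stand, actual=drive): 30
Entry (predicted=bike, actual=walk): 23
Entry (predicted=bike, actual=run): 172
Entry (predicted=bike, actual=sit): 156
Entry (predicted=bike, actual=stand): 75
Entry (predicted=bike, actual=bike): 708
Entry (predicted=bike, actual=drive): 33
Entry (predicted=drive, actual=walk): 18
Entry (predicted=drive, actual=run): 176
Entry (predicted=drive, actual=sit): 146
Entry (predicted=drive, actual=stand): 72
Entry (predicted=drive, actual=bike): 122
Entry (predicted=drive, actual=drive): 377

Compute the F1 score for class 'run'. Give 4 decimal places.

0.4360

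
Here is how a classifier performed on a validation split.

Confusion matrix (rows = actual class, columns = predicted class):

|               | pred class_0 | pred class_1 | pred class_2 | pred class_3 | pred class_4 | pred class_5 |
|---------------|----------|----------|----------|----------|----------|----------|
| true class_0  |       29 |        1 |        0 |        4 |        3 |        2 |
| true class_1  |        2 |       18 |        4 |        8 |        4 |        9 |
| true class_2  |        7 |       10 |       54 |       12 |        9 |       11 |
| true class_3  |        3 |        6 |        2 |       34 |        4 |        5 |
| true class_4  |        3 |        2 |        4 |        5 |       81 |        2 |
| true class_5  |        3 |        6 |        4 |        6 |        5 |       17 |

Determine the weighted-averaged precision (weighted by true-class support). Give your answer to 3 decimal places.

0.635

Per-class precision (TP/(TP+FP)):
  class_0: TP=29, FP=2+7+3+3+3=18 → 29/47 = 0.6170
  class_1: TP=18, FP=1+10+6+2+6=25 → 18/43 = 0.4186
  class_2: TP=54, FP=0+4+2+4+4=14 → 54/68 = 0.7941
  class_3: TP=34, FP=4+8+12+5+6=35 → 34/69 = 0.4928
  class_4: TP=81, FP=3+4+9+4+5=25 → 81/106 = 0.7642
  class_5: TP=17, FP=2+9+11+5+2=29 → 17/46 = 0.3696
Weighted-precision = Σ (supportᵢ/N)·precisionᵢ with N=379: (39/379)·0.6170 + (45/379)·0.4186 + (103/379)·0.7941 + (54/379)·0.4928 + (97/379)·0.7642 + (41/379)·0.3696 = 0.635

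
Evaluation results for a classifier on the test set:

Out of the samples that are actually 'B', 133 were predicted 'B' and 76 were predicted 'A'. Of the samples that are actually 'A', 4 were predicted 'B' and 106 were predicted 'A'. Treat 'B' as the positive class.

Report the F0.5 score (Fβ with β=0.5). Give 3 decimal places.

Fβ = (1+β²)·TP / ((1+β²)·TP + β²·FN + FP), with β²=1/4
= 1.25·133 / (1.25·133 + 0.25·76 + 4) = 0.878

0.878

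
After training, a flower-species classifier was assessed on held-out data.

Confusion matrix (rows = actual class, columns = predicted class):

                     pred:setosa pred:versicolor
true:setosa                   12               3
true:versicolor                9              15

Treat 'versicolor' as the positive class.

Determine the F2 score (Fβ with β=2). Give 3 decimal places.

0.658

Fβ = (1+β²)·TP / ((1+β²)·TP + β²·FN + FP), with β²=4
= 5·15 / (5·15 + 4·9 + 3) = 0.658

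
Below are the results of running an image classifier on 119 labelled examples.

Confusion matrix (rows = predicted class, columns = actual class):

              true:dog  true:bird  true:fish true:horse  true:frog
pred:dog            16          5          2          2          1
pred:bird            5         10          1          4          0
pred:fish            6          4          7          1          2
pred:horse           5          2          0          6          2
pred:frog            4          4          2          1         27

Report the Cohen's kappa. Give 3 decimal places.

Observed agreement pₒ = trace/N = 66/119 = 0.5546
Expected agreement pₑ = Σ (rowᵢ·colᵢ)/N² = (36·26 + 25·20 + 12·20 + 14·15 + 32·38)/119² = 0.2191
κ = (pₒ − pₑ)/(1 − pₑ) = (0.5546 − 0.2191)/(1 − 0.2191) = 0.430

0.430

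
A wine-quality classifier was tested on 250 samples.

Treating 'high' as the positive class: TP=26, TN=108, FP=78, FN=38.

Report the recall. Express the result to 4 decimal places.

0.4063

Recall = TP/(TP+FN) = 26/(26+38) = 26/64 = 0.4063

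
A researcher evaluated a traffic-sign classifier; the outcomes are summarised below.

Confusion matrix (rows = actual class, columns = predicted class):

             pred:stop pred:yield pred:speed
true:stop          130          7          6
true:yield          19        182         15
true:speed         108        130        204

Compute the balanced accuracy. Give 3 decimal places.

0.738

Balanced accuracy = mean of per-class recall.
  stop: recall = 130/143 = 0.9091
  yield: recall = 182/216 = 0.8426
  speed: recall = 204/442 = 0.4615
Mean = (0.9091 + 0.8426 + 0.4615) / 3 = 0.738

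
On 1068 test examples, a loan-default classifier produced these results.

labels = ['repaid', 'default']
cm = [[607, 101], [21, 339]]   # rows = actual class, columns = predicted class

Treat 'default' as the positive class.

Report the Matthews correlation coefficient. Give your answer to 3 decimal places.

0.767

MCC = (TP·TN − FP·FN) / √((TP+FP)(TP+FN)(TN+FP)(TN+FN))
Numerator = 339·607 − 101·21 = 203652
Denominator = √(440·360·708·628) = √70428441600 = 265383.5745
MCC = 203652 / 265383.5745 = 0.767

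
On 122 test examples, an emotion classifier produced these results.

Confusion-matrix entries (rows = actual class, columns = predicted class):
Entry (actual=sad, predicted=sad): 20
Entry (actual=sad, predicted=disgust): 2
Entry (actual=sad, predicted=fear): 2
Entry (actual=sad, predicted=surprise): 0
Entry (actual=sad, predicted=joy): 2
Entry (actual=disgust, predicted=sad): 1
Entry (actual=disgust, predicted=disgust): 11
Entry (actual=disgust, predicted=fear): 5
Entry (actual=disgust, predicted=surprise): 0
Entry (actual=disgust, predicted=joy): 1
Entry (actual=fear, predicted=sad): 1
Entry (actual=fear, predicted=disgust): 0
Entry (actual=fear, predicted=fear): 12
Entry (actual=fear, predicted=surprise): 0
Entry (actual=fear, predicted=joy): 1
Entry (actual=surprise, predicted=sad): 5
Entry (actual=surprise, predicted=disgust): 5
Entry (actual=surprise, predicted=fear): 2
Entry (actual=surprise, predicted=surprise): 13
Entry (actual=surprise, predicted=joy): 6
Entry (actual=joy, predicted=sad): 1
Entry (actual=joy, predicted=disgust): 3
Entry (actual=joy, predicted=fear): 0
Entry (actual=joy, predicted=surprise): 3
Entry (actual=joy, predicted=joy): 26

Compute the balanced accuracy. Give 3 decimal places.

Balanced accuracy = mean of per-class recall.
  sad: recall = 20/26 = 0.7692
  disgust: recall = 11/18 = 0.6111
  fear: recall = 12/14 = 0.8571
  surprise: recall = 13/31 = 0.4194
  joy: recall = 26/33 = 0.7879
Mean = (0.7692 + 0.6111 + 0.8571 + 0.4194 + 0.7879) / 5 = 0.689

0.689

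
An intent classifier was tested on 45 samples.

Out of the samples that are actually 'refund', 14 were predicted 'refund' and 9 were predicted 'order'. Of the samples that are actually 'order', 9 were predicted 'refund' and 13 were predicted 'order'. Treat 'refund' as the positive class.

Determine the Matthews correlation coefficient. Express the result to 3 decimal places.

MCC = (TP·TN − FP·FN) / √((TP+FP)(TP+FN)(TN+FP)(TN+FN))
Numerator = 14·13 − 9·9 = 101
Denominator = √(23·23·22·22) = √256036 = 506.0000
MCC = 101 / 506.0000 = 0.200

0.200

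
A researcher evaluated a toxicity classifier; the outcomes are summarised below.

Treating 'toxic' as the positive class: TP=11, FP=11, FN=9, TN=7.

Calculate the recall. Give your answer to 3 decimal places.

0.550

Recall = TP/(TP+FN) = 11/(11+9) = 11/20 = 0.550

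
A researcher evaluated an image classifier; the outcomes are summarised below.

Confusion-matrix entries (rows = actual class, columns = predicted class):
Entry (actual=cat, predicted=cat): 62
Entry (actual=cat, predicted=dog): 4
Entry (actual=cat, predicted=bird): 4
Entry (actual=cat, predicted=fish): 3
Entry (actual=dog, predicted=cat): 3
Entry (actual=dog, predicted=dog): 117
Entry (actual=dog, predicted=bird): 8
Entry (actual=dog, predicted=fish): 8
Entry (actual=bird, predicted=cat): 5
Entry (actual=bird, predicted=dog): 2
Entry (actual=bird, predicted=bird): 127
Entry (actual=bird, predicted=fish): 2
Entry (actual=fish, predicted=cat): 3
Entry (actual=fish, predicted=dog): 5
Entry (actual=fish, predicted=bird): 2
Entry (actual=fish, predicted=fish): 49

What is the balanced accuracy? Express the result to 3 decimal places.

Balanced accuracy = mean of per-class recall.
  cat: recall = 62/73 = 0.8493
  dog: recall = 117/136 = 0.8603
  bird: recall = 127/136 = 0.9338
  fish: recall = 49/59 = 0.8305
Mean = (0.8493 + 0.8603 + 0.9338 + 0.8305) / 4 = 0.868

0.868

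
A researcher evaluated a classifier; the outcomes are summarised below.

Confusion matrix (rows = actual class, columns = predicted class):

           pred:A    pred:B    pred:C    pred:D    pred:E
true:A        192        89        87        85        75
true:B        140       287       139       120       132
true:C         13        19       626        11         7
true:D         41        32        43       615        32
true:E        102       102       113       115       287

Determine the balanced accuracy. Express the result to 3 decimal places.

0.569

Balanced accuracy = mean of per-class recall.
  A: recall = 192/528 = 0.3636
  B: recall = 287/818 = 0.3509
  C: recall = 626/676 = 0.9260
  D: recall = 615/763 = 0.8060
  E: recall = 287/719 = 0.3992
Mean = (0.3636 + 0.3509 + 0.9260 + 0.8060 + 0.3992) / 5 = 0.569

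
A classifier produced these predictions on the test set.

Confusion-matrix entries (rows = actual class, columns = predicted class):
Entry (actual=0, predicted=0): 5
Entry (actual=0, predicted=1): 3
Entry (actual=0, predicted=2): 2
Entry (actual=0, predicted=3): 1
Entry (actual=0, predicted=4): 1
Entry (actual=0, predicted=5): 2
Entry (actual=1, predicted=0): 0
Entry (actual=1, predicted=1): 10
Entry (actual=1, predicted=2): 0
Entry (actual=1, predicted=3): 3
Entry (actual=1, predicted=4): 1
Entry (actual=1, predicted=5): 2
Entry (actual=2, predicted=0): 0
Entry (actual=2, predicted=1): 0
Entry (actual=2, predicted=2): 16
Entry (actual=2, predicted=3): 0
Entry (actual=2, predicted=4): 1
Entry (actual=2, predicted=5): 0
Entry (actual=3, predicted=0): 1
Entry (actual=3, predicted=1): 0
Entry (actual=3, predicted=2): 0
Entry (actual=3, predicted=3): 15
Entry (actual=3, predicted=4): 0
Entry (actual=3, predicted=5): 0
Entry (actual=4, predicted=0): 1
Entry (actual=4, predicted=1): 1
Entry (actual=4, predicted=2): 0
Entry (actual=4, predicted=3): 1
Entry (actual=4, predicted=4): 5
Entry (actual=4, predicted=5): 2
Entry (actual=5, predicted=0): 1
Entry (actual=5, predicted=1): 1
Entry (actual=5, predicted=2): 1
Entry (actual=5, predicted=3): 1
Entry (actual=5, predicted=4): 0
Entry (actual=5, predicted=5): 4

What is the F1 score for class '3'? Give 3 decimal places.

F1 score = 2·TP/(2·TP+FP+FN).
3: TP=15, FP=1+3+0+1+1=6, FN=1+0+0+0+0=1 → 30/37 = 0.8108

0.811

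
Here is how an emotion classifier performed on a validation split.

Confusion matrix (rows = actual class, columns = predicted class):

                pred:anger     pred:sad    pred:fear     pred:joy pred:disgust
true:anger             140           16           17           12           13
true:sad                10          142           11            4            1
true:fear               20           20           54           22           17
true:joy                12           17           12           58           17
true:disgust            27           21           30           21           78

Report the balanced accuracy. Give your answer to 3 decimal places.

Balanced accuracy = mean of per-class recall.
  anger: recall = 140/198 = 0.7071
  sad: recall = 142/168 = 0.8452
  fear: recall = 54/133 = 0.4060
  joy: recall = 58/116 = 0.5000
  disgust: recall = 78/177 = 0.4407
Mean = (0.7071 + 0.8452 + 0.4060 + 0.5000 + 0.4407) / 5 = 0.580

0.580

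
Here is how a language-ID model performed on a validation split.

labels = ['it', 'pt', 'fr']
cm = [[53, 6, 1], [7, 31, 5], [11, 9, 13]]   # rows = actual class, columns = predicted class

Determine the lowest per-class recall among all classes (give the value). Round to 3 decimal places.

0.394

Per-class recall (TP/(TP+FN)):
  it: TP=53, FN=6+1=7 → 53/60 = 0.8833
  pt: TP=31, FN=7+5=12 → 31/43 = 0.7209
  fr: TP=13, FN=11+9=20 → 13/33 = 0.3939
Lowest is class 'fr' with recall = 0.394.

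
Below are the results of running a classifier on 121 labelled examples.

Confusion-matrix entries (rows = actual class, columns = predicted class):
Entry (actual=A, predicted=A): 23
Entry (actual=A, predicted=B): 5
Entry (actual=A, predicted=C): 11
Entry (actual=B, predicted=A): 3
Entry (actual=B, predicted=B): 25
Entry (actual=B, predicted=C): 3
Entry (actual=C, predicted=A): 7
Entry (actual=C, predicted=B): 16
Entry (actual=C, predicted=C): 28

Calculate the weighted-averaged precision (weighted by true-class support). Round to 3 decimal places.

0.645

Per-class precision (TP/(TP+FP)):
  A: TP=23, FP=3+7=10 → 23/33 = 0.6970
  B: TP=25, FP=5+16=21 → 25/46 = 0.5435
  C: TP=28, FP=11+3=14 → 28/42 = 0.6667
Weighted-precision = Σ (supportᵢ/N)·precisionᵢ with N=121: (39/121)·0.6970 + (31/121)·0.5435 + (51/121)·0.6667 = 0.645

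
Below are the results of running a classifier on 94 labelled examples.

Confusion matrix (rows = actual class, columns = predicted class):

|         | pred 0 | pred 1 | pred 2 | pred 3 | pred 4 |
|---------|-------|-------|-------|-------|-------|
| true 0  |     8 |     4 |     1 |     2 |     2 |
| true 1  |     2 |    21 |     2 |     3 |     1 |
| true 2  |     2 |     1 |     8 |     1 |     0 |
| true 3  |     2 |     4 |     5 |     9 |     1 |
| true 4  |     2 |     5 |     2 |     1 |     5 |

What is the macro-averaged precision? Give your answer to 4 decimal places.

0.5325

Per-class precision (TP/(TP+FP)):
  0: TP=8, FP=2+2+2+2=8 → 8/16 = 0.50000
  1: TP=21, FP=4+1+4+5=14 → 21/35 = 0.60000
  2: TP=8, FP=1+2+5+2=10 → 8/18 = 0.44444
  3: TP=9, FP=2+3+1+1=7 → 9/16 = 0.56250
  4: TP=5, FP=2+1+0+1=4 → 5/9 = 0.55556
Macro-precision = mean = (0.50000 + 0.60000 + 0.44444 + 0.56250 + 0.55556) / 5 = 0.5325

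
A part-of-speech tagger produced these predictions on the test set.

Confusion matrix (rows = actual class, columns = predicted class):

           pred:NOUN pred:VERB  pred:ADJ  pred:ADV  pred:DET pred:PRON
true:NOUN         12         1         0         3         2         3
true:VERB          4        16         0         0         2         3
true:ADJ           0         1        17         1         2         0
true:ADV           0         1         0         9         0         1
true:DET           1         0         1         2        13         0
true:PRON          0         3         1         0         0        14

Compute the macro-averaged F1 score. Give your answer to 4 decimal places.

0.7158

Per-class F1 score (2·TP/(2·TP+FP+FN)):
  NOUN: TP=12, FP=4+0+0+1+0=5, FN=1+0+3+2+3=9 → 24/38 = 0.63158
  VERB: TP=16, FP=1+1+1+0+3=6, FN=4+0+0+2+3=9 → 32/47 = 0.68085
  ADJ: TP=17, FP=0+0+0+1+1=2, FN=0+1+1+2+0=4 → 34/40 = 0.85000
  ADV: TP=9, FP=3+0+1+2+0=6, FN=0+1+0+0+1=2 → 18/26 = 0.69231
  DET: TP=13, FP=2+2+2+0+0=6, FN=1+0+1+2+0=4 → 26/36 = 0.72222
  PRON: TP=14, FP=3+3+0+1+0=7, FN=0+3+1+0+0=4 → 28/39 = 0.71795
Macro-F1 score = mean = (0.63158 + 0.68085 + 0.85000 + 0.69231 + 0.72222 + 0.71795) / 6 = 0.7158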